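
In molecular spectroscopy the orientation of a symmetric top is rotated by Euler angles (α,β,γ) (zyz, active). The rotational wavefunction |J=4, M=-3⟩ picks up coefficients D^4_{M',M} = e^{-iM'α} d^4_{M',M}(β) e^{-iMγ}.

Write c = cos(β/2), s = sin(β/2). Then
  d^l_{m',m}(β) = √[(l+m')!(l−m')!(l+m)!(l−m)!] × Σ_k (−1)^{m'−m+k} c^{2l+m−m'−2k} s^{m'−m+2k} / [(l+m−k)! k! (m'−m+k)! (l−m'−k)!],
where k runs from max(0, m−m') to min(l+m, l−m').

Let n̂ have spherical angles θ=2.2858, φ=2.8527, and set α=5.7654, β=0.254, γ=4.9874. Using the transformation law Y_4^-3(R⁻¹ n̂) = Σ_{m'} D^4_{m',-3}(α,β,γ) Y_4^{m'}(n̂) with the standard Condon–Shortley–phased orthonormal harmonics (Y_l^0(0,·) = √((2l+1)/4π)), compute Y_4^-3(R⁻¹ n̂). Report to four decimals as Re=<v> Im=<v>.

Need the full column D^4_{m',-3} for m'=−4..4 at α=5.7654, β=0.254, γ=4.9874.
cos(β/2)=0.991946, sin(β/2)=0.126659
d^4_{-4,-3}: single k=1 term ⇒ +0.338531;  D = +0.320842+0.107996i
d^4_{-3,-3}: k∈[0..1] ⇒ +0.937358 -0.106979 = +0.830379;  D = +0.552716+0.619705i
d^4_{-2,-3}: k∈[0..1] ⇒ -0.447834 +0.021904 = -0.425929;  D = -0.089013-0.416524i
d^4_{-1,-3}: k∈[0..1] ⇒ +0.121303 -0.003296 = +0.118007;  D = -0.035689+0.112480i
d^4_{0,-3}: k∈[0..1] ⇒ -0.023089 +0.000376 = -0.022713;  D = +0.016684-0.015411i
d^4_{1,-3}: k∈[0..1] ⇒ +0.003296 -0.000032 = +0.003264;  D = -0.003180+0.000738i
d^4_{2,-3}: k∈[0..1] ⇒ -0.000357 +0.000002 = -0.000355;  D = +0.000340+0.000102i
d^4_{3,-3}: k∈[0..1] ⇒ +0.000028 -0.000000 = +0.000028;  D = -0.000020-0.000021i
d^4_{4,-3}: single k=0 term ⇒ -0.000001;  D = +0.000000+0.000001i
Y_4^{m'}(θ=2.2858,φ=2.8527) and Σ D·Y over m':
  (+0.3208+0.1080i)·(+0.0580+0.1316i)  (+0.5527+0.6197i)·(+0.2287+0.2693i)  (-0.0890-0.4165i)·(+0.3210+0.2093i)  (-0.0357+0.1125i)·(+0.0020+0.0006i)  (+0.0167-0.0154i)·(-0.3627+0.0000i)  (-0.0032+0.0007i)·(-0.0020+0.0006i)  (+0.0003+0.0001i)·(+0.3210-0.2093i)  (-0.0000-0.0000i)·(-0.2287+0.2693i)  (+0.0000+0.0000i)·(+0.0580-0.1316i)
Y_4^-3(R⁻¹ n̂) = +0.016497+0.192504i

Re=0.0165 Im=0.1925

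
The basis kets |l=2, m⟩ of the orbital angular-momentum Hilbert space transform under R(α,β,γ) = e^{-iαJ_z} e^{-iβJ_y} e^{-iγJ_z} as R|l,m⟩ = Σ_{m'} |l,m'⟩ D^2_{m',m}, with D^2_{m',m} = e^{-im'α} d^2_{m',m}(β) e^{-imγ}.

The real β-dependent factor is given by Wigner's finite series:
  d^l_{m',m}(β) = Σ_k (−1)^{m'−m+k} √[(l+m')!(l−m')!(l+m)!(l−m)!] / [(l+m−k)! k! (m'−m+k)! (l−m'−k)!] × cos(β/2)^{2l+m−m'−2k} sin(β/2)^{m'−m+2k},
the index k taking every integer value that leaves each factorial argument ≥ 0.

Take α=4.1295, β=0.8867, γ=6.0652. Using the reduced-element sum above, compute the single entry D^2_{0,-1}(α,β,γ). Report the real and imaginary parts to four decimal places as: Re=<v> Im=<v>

Re=-0.5857 Im=0.1297

Split into d^2_{0,-1}(β=0.8867) × two z-phases.
c=cos(0.8867/2)=0.903320, s=sin(0.8867/2)=0.428968; N=√[2·2·1·6]=4.898979
Admissible k: 0..1 (factorial args all ≥0)
  k=0: (−1)^1·4.8990/(2)·0.9033^3·0.4290^1 = -0.774506
  k=1: (−1)^2·4.8990/(2)·0.9033^1·0.4290^3 = +0.174659
d^2_{0,-1}(0.8867) = -0.774506 +0.174659 = -0.599847
D = (+1.000000+0.000000i)·(-0.599847)·(+0.976335-0.216263i) = -0.585652+0.129725i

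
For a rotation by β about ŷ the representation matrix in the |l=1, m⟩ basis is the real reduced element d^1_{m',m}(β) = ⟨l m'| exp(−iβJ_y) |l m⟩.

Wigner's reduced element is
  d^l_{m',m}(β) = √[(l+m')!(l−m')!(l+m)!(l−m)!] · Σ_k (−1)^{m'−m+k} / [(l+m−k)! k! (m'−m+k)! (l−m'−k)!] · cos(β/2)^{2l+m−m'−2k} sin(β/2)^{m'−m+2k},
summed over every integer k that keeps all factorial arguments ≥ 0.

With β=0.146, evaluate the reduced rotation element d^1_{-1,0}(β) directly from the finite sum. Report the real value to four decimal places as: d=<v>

d=0.1029

d^1_{-1,0}(β=0.146) via Wigner's sum:
c=cos(0.146/2)=0.997337, s=sin(0.146/2)=0.072935; N=√[1·2·1·1]=1.414214
The bounds max(0,m−m')=1 and min(l+m,l−m')=1 give 1 term
  k=1: (−1)^0·1.4142/(1)·0.9973^1·0.0729^1 = +0.102871
d^1_{-1,0}(0.146) = +0.102871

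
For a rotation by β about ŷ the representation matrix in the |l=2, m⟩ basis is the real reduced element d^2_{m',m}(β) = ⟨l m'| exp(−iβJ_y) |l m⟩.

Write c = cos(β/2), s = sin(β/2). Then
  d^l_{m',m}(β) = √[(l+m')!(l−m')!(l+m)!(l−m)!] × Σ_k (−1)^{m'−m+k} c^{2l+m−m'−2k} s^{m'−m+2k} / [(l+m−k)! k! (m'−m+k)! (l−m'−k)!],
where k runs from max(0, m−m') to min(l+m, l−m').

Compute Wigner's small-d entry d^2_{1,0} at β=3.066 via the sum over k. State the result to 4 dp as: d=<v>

d=0.0922

d^2_{1,0}(β=3.066) via Wigner's sum:
Half-angle: c=0.037787, s=0.999286. N=√(6·1·2·2)=4.898979
The bounds max(0,m−m')=0 and min(l+m,l−m')=1 give 2 terms
  k=0: (−1)^1·4.8990/(2)·0.0378^3·0.9993^1 = -0.000132
  k=1: (−1)^2·4.8990/(2)·0.0378^1·0.9993^3 = +0.092361
d^2_{1,0}(3.066) = -0.000132 +0.092361 = +0.092229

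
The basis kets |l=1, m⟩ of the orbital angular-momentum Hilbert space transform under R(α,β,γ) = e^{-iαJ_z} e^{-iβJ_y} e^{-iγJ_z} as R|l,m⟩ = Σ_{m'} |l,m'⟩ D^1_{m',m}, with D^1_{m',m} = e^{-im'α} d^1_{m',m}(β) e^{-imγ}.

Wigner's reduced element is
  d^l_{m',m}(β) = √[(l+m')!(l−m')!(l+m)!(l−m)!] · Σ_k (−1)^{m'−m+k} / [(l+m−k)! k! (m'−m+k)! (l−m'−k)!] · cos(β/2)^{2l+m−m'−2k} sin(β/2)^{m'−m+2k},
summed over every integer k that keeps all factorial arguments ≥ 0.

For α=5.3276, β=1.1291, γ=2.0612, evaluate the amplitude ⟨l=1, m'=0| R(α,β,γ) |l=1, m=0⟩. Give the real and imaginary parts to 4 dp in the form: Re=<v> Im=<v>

Split into d^1_{0,0}(β=1.1291) × two z-phases.
Half-angle: c=0.844829, s=0.535036. N=√(1·1·1·1)=1.000000
k: max(0,(0)−(0))=0 … min(1+(0),1−(0))=1
  k=0: (−1)^0·1.0000/(1)·0.8448^2·0.5350^0 = +0.713737
  k=1: (−1)^1·1.0000/(1)·0.8448^0·0.5350^2 = -0.286263
d^1_{0,0}(1.1291) = +0.713737 -0.286263 = +0.427474
D = (+1.000000+0.000000i)·(+0.427474)·(+1.000000+0.000000i) = +0.427474+0.000000i

Re=0.4275 Im=0.0000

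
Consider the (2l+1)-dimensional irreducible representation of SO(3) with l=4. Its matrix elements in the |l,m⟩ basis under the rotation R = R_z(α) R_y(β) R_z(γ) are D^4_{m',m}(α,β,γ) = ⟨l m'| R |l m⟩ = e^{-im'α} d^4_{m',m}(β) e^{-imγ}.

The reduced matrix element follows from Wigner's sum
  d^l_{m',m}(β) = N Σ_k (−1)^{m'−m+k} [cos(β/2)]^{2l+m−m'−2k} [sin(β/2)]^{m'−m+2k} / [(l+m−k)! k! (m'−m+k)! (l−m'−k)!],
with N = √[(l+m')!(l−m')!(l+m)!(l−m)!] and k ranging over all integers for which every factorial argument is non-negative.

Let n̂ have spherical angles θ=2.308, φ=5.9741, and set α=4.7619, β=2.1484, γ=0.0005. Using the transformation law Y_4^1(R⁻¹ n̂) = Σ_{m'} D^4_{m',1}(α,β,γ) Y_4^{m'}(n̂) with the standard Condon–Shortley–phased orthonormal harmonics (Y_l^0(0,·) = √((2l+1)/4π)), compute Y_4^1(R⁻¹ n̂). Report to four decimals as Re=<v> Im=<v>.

Need the full column D^4_{m',1} for m'=−4..4 at α=4.7619, β=2.1484, γ=0.0005.
cos(β/2)=0.476436, sin(β/2)=0.879209
d^4_{-4,1}: single k=5 term ⇒ +0.425176;  D = +0.416907+0.083446i
d^4_{-3,1}: k∈[4..5] ⇒ +0.407292 -0.832209 = -0.424918;  D = +0.062672-0.420270i
d^4_{-2,1}: k∈[3..5] ⇒ +0.235947 -1.205260 +0.820893 = -0.148420;  D = +0.147701+0.014599i
d^4_{-1,1}: k∈[2..5] ⇒ +0.090409 -0.923651 +1.572728 -0.357057 = +0.382428;  D = +0.018736-0.381969i
d^4_{0,1}: k∈[1..4] ⇒ +0.021910 -0.447677 +1.524546 -0.865297 = +0.233482;  D = +0.233482-0.000117i
d^4_{1,1}: k∈[0..3] ⇒ +0.002655 -0.135613 +0.923651 -1.048485 = -0.257793;  D = -0.012887-0.257471i
d^4_{2,1}: k∈[0..2] ⇒ -0.020785 +0.353920 -0.803506 = -0.470372;  D = +0.468045-0.046735i
d^4_{3,1}: k∈[0..1] ⇒ +0.071760 -0.407292 = -0.335532;  D = +0.049820+0.331813i
d^4_{4,1}: single k=0 term ⇒ -0.124851;  D = -0.122398+0.024626i
Y_4^{m'}(θ=2.308,φ=5.9741) and Σ D·Y over m':
  (+0.4169+0.0834i)·(+0.0436+0.1256i)  (+0.0627-0.4203i)·(-0.2049-0.2731i)  (+0.1477+0.0146i)·(+0.3232+0.2299i)  (+0.0187-0.3820i)·(-0.0366-0.0117i)  (+0.2335-0.0001i)·(-0.3607+0.0000i)  (-0.0129-0.2575i)·(+0.0366-0.0117i)  (+0.4680-0.0467i)·(+0.3232-0.2299i)  (+0.0498+0.3318i)·(+0.2049-0.2731i)  (-0.1224+0.0246i)·(+0.0436-0.1256i)
Y_4^1(R⁻¹ n̂) = +0.070760+0.116307i

Re=0.0708 Im=0.1163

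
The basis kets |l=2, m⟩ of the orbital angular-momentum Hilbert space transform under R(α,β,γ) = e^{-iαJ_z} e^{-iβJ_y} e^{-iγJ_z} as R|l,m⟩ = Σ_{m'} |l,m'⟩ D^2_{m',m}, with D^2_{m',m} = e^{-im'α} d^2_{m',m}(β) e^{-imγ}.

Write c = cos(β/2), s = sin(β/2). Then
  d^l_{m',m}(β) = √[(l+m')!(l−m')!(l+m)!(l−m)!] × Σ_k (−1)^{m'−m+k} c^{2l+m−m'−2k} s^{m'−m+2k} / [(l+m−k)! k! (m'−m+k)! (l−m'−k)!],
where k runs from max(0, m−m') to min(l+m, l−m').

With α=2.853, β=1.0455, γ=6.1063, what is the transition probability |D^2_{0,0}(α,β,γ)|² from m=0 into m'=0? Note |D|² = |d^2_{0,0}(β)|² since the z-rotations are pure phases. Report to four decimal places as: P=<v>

Split into d^2_{0,0}(β=1.0455) × two z-phases.
With c≡cos(β/2)=0.866449 and s≡sin(β/2)=0.499265, N=[2·2·2·2]^{1/2}=4.000000
k: max(0,(0)−(0))=0 … min(2+(0),2−(0))=2
  k=0: (−1)^0·4.0000/(4)·0.8664^4·0.4993^0 = +0.563603
  k=1: (−1)^1·4.0000/(1)·0.8664^2·0.4993^2 = -0.748528
  k=2: (−1)^2·4.0000/(4)·0.8664^0·0.4993^4 = +0.062133
d^2_{0,0}(1.0455) = +0.563603 -0.748528 +0.062133 = -0.122793
|D^2_{0,0}|² = |d^2_{0,0}(β)|² = (-0.122793)² = 0.015078 (the z-rotation phases have unit modulus)

P=0.0151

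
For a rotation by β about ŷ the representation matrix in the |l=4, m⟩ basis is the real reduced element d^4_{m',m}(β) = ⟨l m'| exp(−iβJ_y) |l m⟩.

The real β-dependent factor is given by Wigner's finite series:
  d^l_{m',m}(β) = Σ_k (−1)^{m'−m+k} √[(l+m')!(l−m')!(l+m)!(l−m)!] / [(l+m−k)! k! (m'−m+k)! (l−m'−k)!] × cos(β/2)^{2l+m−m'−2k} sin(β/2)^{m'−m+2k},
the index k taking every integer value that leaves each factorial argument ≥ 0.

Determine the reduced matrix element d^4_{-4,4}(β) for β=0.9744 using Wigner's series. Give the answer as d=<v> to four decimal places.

d=0.0023

d^4_{-4,4}(β=0.9744) via Wigner's sum:
Half-angle: c=0.883647, s=0.468154. N=√(1·40320·40320·1)=40320.000000
Admissible k: 8..8 (factorial args all ≥0)
  k=8: (−1)^0·40320.0000/(40320)·0.8836^0·0.4682^8 = +0.002307
d^4_{-4,4}(0.9744) = +0.002307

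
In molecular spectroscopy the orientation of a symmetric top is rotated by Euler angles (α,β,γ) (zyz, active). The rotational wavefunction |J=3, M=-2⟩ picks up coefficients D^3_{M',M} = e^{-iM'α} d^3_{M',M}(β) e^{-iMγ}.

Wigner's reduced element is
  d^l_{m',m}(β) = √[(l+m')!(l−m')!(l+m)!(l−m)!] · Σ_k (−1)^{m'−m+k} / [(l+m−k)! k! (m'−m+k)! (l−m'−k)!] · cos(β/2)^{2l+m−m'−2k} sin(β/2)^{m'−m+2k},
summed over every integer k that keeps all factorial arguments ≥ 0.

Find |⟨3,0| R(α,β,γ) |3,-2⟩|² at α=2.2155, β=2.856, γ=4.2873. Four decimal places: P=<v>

D^3_{0,-2}(2.2155,2.856,4.2873) = e^{-i·0·2.2155}·d^3_{0,-2}(2.856)·e^{-i·-2·4.2873}. Compute d first:
With c≡cos(β/2)=0.142312 and s≡sin(β/2)=0.989822, N=[6·6·1·120]^{1/2}=65.726707
Admissible k: 0..1 (factorial args all ≥0)
  k=0: (−1)^2·65.7267/(12)·0.1423^4·0.9898^2 = +0.002201
  k=1: (−1)^3·65.7267/(12)·0.1423^2·0.9898^4 = -0.106480
d^3_{0,-2}(2.856) = +0.002201 -0.106480 = -0.104279
|D^3_{0,-2}|² = |d^3_{0,-2}(β)|² = (-0.104279)² = 0.010874 (the z-rotation phases have unit modulus)

P=0.0109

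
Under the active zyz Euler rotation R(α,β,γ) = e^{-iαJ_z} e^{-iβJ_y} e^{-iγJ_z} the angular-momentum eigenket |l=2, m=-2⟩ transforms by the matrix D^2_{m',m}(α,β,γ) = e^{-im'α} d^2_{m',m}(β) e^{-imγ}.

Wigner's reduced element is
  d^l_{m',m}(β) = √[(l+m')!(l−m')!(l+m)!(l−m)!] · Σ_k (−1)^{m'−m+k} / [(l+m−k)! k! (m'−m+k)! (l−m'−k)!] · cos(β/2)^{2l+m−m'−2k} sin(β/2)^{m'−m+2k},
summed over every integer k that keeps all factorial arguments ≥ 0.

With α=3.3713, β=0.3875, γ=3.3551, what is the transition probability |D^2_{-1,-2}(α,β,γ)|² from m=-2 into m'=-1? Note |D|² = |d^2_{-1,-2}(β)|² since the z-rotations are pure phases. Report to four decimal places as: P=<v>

P=0.1324

Split into d^2_{-1,-2}(β=0.3875) × two z-phases.
With c≡cos(β/2)=0.981289 and s≡sin(β/2)=0.192540, N=[1·6·1·24]^{1/2}=12.000000
The bounds max(0,m−m')=0 and min(l+m,l−m')=0 give 1 term
  k=0: (−1)^1·12.0000/(6)·0.9813^3·0.1925^1 = -0.363866
d^2_{-1,-2}(0.3875) = -0.363866
|D^2_{-1,-2}|² = |d^2_{-1,-2}(β)|² = (-0.363866)² = 0.132399 (the z-rotation phases have unit modulus)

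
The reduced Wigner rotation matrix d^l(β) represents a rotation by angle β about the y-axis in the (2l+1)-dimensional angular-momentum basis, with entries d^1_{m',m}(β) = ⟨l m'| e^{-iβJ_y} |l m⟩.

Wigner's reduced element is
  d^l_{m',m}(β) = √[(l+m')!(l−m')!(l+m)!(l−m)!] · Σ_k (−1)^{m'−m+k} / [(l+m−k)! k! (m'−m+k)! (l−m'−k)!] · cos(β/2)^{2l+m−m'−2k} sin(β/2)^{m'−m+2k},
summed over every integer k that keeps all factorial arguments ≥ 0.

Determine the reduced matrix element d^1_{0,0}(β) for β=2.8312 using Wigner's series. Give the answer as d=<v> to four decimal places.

d=-0.9522

d^1_{0,0}(β=2.8312) via Wigner's sum:
Half-angle: c=0.154574, s=0.987981. N=√(1·1·1·1)=1.000000
The bounds max(0,m−m')=0 and min(l+m,l−m')=1 give 2 terms
  k=0: (−1)^0·1.0000/(1)·0.1546^2·0.9880^0 = +0.023893
  k=1: (−1)^1·1.0000/(1)·0.1546^0·0.9880^2 = -0.976107
d^1_{0,0}(2.8312) = +0.023893 -0.976107 = -0.952214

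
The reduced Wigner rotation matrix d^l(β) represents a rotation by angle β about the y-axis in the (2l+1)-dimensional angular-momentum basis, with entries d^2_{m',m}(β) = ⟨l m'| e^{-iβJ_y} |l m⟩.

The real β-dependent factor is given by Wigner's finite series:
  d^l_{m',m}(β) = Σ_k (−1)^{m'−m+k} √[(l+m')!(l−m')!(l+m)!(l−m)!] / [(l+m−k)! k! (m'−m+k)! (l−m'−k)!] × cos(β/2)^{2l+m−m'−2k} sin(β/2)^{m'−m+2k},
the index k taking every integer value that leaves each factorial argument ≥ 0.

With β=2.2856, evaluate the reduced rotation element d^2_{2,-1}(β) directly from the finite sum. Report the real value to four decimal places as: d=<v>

d^2_{2,-1}(β=2.2856) via Wigner's sum:
c=cos(2.2856/2)=0.415049, s=sin(2.2856/2)=0.909799; N=√[24·1·1·6]=12.000000
Admissible k: 0..0 (factorial args all ≥0)
  k=0: (−1)^3·12.0000/(6)·0.4150^1·0.9098^3 = -0.625123
d^2_{2,-1}(2.2856) = -0.625123

d=-0.6251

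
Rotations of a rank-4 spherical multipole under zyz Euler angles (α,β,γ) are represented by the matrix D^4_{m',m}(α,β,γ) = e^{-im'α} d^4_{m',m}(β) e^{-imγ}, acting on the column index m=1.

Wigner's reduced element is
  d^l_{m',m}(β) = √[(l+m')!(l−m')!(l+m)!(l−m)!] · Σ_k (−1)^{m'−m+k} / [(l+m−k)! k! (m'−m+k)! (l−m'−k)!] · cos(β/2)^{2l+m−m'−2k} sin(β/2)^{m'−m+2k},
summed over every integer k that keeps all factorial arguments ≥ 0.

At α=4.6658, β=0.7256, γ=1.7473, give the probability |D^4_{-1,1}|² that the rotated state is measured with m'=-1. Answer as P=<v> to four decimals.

D^4_{-1,1}(4.6658,0.7256,1.7473) = e^{-i·-1·4.6658}·d^4_{-1,1}(0.7256)·e^{-i·1·1.7473}. Compute d first:
c=cos(0.7256/2)=0.934907, s=sin(0.7256/2)=0.354893; N=√[6·120·120·6]=720.000000
k∈{2,3,4,5} keeps every argument non-negative
  k=2: (−1)^0·720.0000/(72)·0.9349^6·0.3549^2 = +0.841019
  k=3: (−1)^1·720.0000/(24)·0.9349^4·0.3549^4 = -0.363568
  k=4: (−1)^2·720.0000/(48)·0.9349^2·0.3549^6 = +0.026195
  k=5: (−1)^3·720.0000/(720)·0.9349^0·0.3549^8 = -0.000252
d^4_{-1,1}(0.7256) = +0.841019 -0.363568 +0.026195 -0.000252 = +0.503394
|D^4_{-1,1}|² = |d^4_{-1,1}(β)|² = (+0.503394)² = 0.253405 (the z-rotation phases have unit modulus)

P=0.2534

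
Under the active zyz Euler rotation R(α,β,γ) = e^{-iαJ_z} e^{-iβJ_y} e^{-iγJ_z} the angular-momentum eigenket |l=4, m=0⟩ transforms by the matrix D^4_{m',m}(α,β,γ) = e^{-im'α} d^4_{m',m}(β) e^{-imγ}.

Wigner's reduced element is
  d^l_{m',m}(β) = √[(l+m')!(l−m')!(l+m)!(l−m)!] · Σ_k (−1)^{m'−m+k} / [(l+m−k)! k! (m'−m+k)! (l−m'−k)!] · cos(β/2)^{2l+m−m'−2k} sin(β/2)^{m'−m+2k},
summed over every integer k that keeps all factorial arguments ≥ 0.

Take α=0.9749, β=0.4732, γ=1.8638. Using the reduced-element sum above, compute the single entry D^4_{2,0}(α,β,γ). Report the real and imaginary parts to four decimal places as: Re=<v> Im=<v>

D^4_{2,0}(0.9749,0.4732,1.8638) = e^{-i·2·0.9749}·d^4_{2,0}(0.4732)·e^{-i·0·1.8638}. Compute d first:
c=cos(0.4732/2)=0.972141, s=sin(0.4732/2)=0.234399; N=√[720·2·24·24]=910.735966
k∈{0,1,2} keeps every argument non-negative
  k=0: (−1)^2·910.7360/(96)·0.9721^6·0.2344^2 = +0.439953
  k=1: (−1)^3·910.7360/(36)·0.9721^4·0.2344^4 = -0.068207
  k=2: (−1)^4·910.7360/(96)·0.9721^2·0.2344^6 = +0.001487
d^4_{2,0}(0.4732) = +0.439953 -0.068207 +0.001487 = +0.373233
D = (-0.369995-0.929034i)·(+0.373233)·(+1.000000+0.000000i) = -0.138094-0.346746i

Re=-0.1381 Im=-0.3467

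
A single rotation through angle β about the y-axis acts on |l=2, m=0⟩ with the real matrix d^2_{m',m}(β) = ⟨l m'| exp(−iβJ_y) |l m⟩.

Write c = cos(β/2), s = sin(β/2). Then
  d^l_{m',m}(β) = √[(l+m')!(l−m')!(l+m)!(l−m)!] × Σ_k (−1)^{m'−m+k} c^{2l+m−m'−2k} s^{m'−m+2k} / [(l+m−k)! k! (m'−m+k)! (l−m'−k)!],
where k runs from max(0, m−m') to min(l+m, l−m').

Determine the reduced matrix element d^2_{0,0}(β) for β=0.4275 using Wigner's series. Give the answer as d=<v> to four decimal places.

d=0.7422

d^2_{0,0}(β=0.4275) via Wigner's sum:
c=cos(0.4275/2)=0.977242, s=sin(0.4275/2)=0.212126; N=√[2·2·2·2]=4.000000
k∈{0,1,2} keeps every argument non-negative
  k=0: (−1)^0·4.0000/(4)·0.9772^4·0.2121^0 = +0.912030
  k=1: (−1)^1·4.0000/(1)·0.9772^2·0.2121^2 = -0.171891
  k=2: (−1)^2·4.0000/(4)·0.9772^0·0.2121^4 = +0.002025
d^2_{0,0}(0.4275) = +0.912030 -0.171891 +0.002025 = +0.742164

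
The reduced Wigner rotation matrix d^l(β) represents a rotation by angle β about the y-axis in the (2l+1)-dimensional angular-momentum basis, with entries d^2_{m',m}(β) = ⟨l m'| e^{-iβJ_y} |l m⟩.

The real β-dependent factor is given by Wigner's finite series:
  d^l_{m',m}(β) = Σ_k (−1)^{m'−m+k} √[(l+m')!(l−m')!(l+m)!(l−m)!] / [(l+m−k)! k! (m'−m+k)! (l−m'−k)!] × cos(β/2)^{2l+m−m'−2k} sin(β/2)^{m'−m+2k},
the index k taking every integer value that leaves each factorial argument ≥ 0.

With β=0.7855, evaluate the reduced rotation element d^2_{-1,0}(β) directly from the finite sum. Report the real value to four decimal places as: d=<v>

d^2_{-1,0}(β=0.7855) via Wigner's sum:
Half-angle: c=0.923860, s=0.382730. N=√(1·6·2·2)=4.898979
The bounds max(0,m−m')=1 and min(l+m,l−m')=2 give 2 terms
  k=1: (−1)^0·4.8990/(2)·0.9239^3·0.3827^1 = +0.739243
  k=2: (−1)^1·4.8990/(2)·0.9239^1·0.3827^3 = -0.126871
d^2_{-1,0}(0.7855) = +0.739243 -0.126871 = +0.612372

d=0.6124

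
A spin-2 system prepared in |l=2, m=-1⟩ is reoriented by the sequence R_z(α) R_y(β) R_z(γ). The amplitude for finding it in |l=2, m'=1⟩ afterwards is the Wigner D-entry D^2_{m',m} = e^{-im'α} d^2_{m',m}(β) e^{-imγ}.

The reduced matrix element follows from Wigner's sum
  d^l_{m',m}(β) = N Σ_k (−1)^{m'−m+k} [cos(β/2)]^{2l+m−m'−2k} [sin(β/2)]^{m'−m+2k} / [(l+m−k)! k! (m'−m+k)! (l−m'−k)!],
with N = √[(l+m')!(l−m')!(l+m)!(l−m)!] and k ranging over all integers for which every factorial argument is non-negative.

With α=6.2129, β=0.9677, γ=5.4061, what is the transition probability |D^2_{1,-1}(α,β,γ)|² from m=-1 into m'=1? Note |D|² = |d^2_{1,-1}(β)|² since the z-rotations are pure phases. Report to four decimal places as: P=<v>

Split into d^2_{1,-1}(β=0.9677) × two z-phases.
c=cos(0.9677/2)=0.885211, s=sin(0.9677/2)=0.465191; N=√[6·1·1·6]=6.000000
The bounds max(0,m−m')=0 and min(l+m,l−m')=1 give 2 terms
  k=0: (−1)^2·6.0000/(2)·0.8852^2·0.4652^2 = +0.508717
  k=1: (−1)^3·6.0000/(6)·0.8852^0·0.4652^4 = -0.046830
d^2_{1,-1}(0.9677) = +0.508717 -0.046830 = +0.461887
|D^2_{1,-1}|² = |d^2_{1,-1}(β)|² = (+0.461887)² = 0.213340 (the z-rotation phases have unit modulus)

P=0.2133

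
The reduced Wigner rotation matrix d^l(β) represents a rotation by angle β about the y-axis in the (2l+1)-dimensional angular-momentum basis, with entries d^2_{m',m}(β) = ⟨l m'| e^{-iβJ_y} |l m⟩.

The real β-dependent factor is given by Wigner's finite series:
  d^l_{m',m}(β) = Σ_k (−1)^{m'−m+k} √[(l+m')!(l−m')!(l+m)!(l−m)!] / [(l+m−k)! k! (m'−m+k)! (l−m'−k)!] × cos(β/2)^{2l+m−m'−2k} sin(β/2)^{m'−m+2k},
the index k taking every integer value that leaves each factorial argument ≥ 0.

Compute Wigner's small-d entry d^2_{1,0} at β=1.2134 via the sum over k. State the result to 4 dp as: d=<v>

d^2_{1,0}(β=1.2134) via Wigner's sum:
c=cos(1.2134/2)=0.821534, s=sin(1.2134/2)=0.570160; N=√[6·1·2·2]=4.898979
Admissible k: 0..1 (factorial args all ≥0)
  k=0: (−1)^1·4.8990/(2)·0.8215^3·0.5702^1 = -0.774370
  k=1: (−1)^2·4.8990/(2)·0.8215^1·0.5702^3 = +0.372984
d^2_{1,0}(1.2134) = -0.774370 +0.372984 = -0.401386

d=-0.4014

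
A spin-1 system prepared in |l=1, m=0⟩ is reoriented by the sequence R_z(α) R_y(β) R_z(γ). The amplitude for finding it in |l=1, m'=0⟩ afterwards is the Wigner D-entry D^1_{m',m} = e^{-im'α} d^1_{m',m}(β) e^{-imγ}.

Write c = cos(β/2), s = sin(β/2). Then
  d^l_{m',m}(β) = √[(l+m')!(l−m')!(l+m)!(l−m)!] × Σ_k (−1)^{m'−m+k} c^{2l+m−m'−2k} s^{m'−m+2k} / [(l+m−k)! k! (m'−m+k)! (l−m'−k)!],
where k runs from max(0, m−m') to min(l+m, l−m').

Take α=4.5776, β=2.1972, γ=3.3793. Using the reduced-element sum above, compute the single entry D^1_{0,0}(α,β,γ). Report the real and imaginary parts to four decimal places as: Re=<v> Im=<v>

D^1_{0,0}(4.5776,2.1972,3.3793) = e^{-i·0·4.5776}·d^1_{0,0}(2.1972)·e^{-i·0·3.3793}. Compute d first:
With c≡cos(β/2)=0.454843 and s≡sin(β/2)=0.890571, N=[1·1·1·1]^{1/2}=1.000000
k: max(0,(0)−(0))=0 … min(1+(0),1−(0))=1
  k=0: (−1)^0·1.0000/(1)·0.4548^2·0.8906^0 = +0.206882
  k=1: (−1)^1·1.0000/(1)·0.4548^0·0.8906^2 = -0.793118
d^1_{0,0}(2.1972) = +0.206882 -0.793118 = -0.586235
D = (+1.000000+0.000000i)·(-0.586235)·(+1.000000+0.000000i) = -0.586235+0.000000i

Re=-0.5862 Im=0.0000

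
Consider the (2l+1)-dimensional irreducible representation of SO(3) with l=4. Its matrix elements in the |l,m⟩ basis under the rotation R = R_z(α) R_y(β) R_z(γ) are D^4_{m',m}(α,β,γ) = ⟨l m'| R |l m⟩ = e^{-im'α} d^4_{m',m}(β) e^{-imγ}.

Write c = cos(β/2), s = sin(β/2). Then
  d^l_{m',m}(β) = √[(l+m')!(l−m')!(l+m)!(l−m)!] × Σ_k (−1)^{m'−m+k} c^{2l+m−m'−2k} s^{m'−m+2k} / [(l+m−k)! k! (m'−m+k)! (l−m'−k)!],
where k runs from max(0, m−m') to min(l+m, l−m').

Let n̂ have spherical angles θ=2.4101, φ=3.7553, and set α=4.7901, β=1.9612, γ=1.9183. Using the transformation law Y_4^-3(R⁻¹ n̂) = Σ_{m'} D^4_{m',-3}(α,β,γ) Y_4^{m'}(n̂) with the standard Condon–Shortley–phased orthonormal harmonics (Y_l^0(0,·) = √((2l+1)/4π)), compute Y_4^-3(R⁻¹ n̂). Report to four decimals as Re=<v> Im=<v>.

Need the full column D^4_{m',-3} for m'=−4..4 at α=4.7901, β=1.9612, γ=1.9183.
cos(β/2)=0.556524, sin(β/2)=0.830831
d^4_{-4,-3}: single k=1 term ⇒ +0.038855;  D = +0.037940-0.008382i
d^4_{-3,-3}: k∈[0..1] ⇒ +0.009202 -0.143558 = -0.134356;  D = -0.039082-0.128547i
d^4_{-2,-3}: k∈[0..1] ⇒ -0.051400 +0.343672 = +0.292272;  D = -0.272189+0.106470i
d^4_{-1,-3}: k∈[0..1] ⇒ +0.162780 -0.604654 = -0.441874;  D = +0.192428+0.397774i
d^4_{0,-3}: k∈[0..1] ⇒ -0.362262 +0.807385 = +0.445123;  D = +0.384440-0.224366i
d^4_{1,-3}: k∈[0..1] ⇒ +0.604654 -0.808567 = -0.203913;  D = -0.116145-0.167603i
d^4_{2,-3}: k∈[0..1] ⇒ -0.765953 +0.569034 = -0.196918;  D = +0.152658-0.124388i
d^4_{3,-3}: k∈[0..1] ⇒ +0.713089 -0.227041 = +0.486048;  D = -0.335348-0.351830i
d^4_{4,-3}: single k=0 term ⇒ -0.430150;  D = -0.287388+0.320058i
Y_4^{m'}(θ=2.4101,φ=3.7553) and Σ D·Y over m':
  (+0.0379-0.0084i)·(-0.0681-0.0559i)  (-0.0391-0.1285i)·(-0.0741-0.2675i)  (-0.2722+0.1065i)·(+0.1446-0.4043i)  (+0.1924+0.3978i)·(+0.1685-0.1187i)  (+0.3844-0.2244i)·(-0.3046+0.0000i)  (-0.1161-0.1676i)·(-0.1685-0.1187i)  (+0.1527-0.1244i)·(+0.1446+0.4043i)  (-0.3353-0.3518i)·(+0.0741-0.2675i)  (-0.2874+0.3201i)·(-0.0681+0.0559i)
Y_4^-3(R⁻¹ n̂) = -0.113560+0.367969i

Re=-0.1136 Im=0.3680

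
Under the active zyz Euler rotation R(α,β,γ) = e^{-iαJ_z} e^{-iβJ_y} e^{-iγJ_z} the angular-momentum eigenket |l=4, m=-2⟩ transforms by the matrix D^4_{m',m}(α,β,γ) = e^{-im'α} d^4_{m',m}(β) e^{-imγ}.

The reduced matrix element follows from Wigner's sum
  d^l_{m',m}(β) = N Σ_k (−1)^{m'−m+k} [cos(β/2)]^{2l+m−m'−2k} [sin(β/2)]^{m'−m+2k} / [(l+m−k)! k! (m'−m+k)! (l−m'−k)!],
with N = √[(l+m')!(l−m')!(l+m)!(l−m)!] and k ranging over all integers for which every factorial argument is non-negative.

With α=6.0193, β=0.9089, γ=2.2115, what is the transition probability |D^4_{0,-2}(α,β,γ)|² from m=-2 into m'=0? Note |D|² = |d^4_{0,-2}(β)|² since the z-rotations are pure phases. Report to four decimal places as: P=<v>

P=0.1636

Split into d^4_{0,-2}(β=0.9089) × two z-phases.
c=cos(0.9089/2)=0.898503, s=sin(0.9089/2)=0.438968; N=√[24·24·2·720]=910.735966
The bounds max(0,m−m')=0 and min(l+m,l−m')=2 give 3 terms
  k=0: (−1)^2·910.7360/(96)·0.8985^6·0.4390^2 = +0.961841
  k=1: (−1)^3·910.7360/(36)·0.8985^4·0.4390^4 = -0.612209
  k=2: (−1)^4·910.7360/(96)·0.8985^2·0.4390^6 = +0.054797
d^4_{0,-2}(0.9089) = +0.961841 -0.612209 +0.054797 = +0.404430
|D^4_{0,-2}|² = |d^4_{0,-2}(β)|² = (+0.404430)² = 0.163563 (the z-rotation phases have unit modulus)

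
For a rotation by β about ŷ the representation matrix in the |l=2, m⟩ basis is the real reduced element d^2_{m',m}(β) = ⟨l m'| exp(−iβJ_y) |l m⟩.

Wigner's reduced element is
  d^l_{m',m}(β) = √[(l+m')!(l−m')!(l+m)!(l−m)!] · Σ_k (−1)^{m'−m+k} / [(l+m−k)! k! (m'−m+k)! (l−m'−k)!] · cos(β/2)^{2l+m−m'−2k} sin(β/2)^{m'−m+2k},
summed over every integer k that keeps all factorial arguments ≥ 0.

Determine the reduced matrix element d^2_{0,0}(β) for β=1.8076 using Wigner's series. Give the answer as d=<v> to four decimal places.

d=-0.4174

d^2_{0,0}(β=1.8076) via Wigner's sum:
Half-angle: c=0.618629, s=0.785683. N=√(2·2·2·2)=4.000000
k∈{0,1,2} keeps every argument non-negative
  k=0: (−1)^0·4.0000/(4)·0.6186^4·0.7857^0 = +0.146461
  k=1: (−1)^1·4.0000/(1)·0.6186^2·0.7857^2 = -0.944964
  k=2: (−1)^2·4.0000/(4)·0.6186^0·0.7857^4 = +0.381057
d^2_{0,0}(1.8076) = +0.146461 -0.944964 +0.381057 = -0.417447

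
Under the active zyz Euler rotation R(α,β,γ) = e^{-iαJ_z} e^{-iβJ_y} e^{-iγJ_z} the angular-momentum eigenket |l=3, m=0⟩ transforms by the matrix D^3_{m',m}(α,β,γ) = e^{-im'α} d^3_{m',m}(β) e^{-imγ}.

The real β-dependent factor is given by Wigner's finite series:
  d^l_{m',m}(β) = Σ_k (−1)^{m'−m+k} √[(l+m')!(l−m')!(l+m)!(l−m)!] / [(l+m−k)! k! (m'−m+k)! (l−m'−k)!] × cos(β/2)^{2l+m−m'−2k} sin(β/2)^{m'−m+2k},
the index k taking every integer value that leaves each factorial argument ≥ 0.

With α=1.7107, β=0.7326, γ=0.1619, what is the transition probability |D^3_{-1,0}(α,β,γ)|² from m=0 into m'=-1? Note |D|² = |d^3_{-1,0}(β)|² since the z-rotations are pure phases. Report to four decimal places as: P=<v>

First d^3_{-1,0}(β=0.7326), then the phase factors e^{-i(-1)α} and e^{-i(0)γ}:
With c≡cos(β/2)=0.933659 and s≡sin(β/2)=0.358163, N=[2·24·6·6]^{1/2}=41.569219
k: max(0,(0)−(-1))=1 … min(3+(0),3−(-1))=3
  k=1: (−1)^0·41.5692/(12)·0.9337^5·0.3582^1 = +0.880264
  k=2: (−1)^1·41.5692/(4)·0.9337^3·0.3582^3 = -0.388615
  k=3: (−1)^2·41.5692/(12)·0.9337^1·0.3582^5 = +0.019063
d^3_{-1,0}(0.7326) = +0.880264 -0.388615 +0.019063 = +0.510711
|D^3_{-1,0}|² = |d^3_{-1,0}(β)|² = (+0.510711)² = 0.260826 (the z-rotation phases have unit modulus)

P=0.2608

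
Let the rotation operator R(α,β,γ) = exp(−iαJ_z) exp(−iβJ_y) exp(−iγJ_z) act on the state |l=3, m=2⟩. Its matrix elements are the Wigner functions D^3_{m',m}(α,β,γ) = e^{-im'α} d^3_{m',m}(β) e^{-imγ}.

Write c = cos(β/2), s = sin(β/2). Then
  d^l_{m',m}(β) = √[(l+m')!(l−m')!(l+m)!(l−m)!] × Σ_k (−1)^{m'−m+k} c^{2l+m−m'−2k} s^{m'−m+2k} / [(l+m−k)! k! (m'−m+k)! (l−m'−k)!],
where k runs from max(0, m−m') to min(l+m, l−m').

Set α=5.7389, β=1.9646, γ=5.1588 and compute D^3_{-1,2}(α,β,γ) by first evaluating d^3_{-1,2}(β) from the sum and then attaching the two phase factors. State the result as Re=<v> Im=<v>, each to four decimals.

Re=0.0102 Im=-0.0756

D^3_{-1,2}(5.7389,1.9646,5.1588) = e^{-i·-1·5.7389}·d^3_{-1,2}(1.9646)·e^{-i·2·5.1588}. Compute d first:
c=cos(1.9646/2)=0.555111, s=sin(1.9646/2)=0.831776; N=√[2·24·120·1]=75.894664
The bounds max(0,m−m')=3 and min(l+m,l−m')=4 give 2 terms
  k=3: (−1)^0·75.8947/(12)·0.5551^3·0.8318^3 = +0.622571
  k=4: (−1)^1·75.8947/(24)·0.5551^1·0.8318^5 = -0.698896
d^3_{-1,2}(1.9646) = +0.622571 -0.698896 = -0.076325
Attach z-rotation phases: D = e^{-i(-1)(5.7389)}·(-0.076325)·e^{-i(2)(5.1588)} = +0.010173-0.075644i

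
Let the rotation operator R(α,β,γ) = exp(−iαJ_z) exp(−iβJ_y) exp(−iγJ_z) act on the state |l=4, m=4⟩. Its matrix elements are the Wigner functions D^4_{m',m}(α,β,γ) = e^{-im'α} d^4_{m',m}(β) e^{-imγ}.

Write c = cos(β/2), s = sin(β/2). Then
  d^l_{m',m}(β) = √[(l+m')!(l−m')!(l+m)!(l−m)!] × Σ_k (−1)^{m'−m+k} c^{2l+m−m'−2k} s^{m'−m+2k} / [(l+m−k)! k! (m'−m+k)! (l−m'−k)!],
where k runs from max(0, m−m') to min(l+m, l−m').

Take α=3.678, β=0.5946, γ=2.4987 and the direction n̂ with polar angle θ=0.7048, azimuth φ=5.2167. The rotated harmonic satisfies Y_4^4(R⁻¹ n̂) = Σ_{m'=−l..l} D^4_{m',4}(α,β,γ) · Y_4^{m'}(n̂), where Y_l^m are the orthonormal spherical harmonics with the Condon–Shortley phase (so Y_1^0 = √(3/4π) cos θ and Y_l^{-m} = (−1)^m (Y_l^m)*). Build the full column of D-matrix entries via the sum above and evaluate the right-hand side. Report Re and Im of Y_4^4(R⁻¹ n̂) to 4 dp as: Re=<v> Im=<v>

Re=0.0175 Im=-0.1515

Need the full column D^4_{m',4} for m'=−4..4 at α=3.678, β=0.5946, γ=2.4987.
cos(β/2)=0.956131, sin(β/2)=0.292940
d^4_{-4,4}: single k=8 term ⇒ +0.000054;  D = +0.000000-0.000054i
d^4_{-3,4}: single k=7 term ⇒ +0.000501;  D = +0.000254+0.000432i
d^4_{-2,4}: single k=6 term ⇒ +0.003057;  D = -0.002679-0.001473i
d^4_{-1,4}: single k=5 term ⇒ +0.014110;  D = +0.014102-0.000474i
d^4_{0,4}: single k=4 term ⇒ +0.051491;  D = -0.043350+0.027787i
d^4_{1,4}: single k=3 term ⇒ +0.150320;  D = +0.067322-0.134402i
d^4_{2,4}: single k=2 term ⇒ +0.346928;  D = +0.024971+0.346028i
d^4_{3,4}: single k=1 term ⇒ +0.605264;  D = -0.345966-0.496641i
d^4_{4,4}: single k=0 term ⇒ +0.698456;  D = +0.636049+0.288587i
Y_4^{m'}(θ=0.7048,φ=5.2167) and Σ D·Y over m':
  (+0.0000-0.0001i)·(-0.0337-0.0703i)  (+0.0003+0.0004i)·(-0.2589-0.0150i)  (-0.0027-0.0015i)·(-0.2292+0.3638i)  (+0.0141-0.0005i)·(+0.1198+0.2170i)  (-0.0433+0.0278i)·(-0.2775+0.0000i)  (+0.0673-0.1344i)·(-0.1198+0.2170i)  (+0.0250+0.3460i)·(-0.2292-0.3638i)  (-0.3460-0.4966i)·(+0.2589-0.0150i)  (+0.6360+0.2886i)·(-0.0337+0.0703i)
Y_4^4(R⁻¹ n̂) = +0.017451-0.151480i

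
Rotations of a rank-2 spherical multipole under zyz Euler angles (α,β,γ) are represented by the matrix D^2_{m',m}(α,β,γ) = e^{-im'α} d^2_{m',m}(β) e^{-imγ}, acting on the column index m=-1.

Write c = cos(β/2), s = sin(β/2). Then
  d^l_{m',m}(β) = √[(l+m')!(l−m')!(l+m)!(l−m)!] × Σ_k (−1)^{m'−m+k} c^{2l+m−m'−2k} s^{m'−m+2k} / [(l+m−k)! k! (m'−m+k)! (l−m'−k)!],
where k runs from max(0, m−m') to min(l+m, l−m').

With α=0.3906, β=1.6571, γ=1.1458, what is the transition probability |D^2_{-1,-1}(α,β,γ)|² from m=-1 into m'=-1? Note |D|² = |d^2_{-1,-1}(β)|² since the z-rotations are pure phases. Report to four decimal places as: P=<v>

First d^2_{-1,-1}(β=1.6571), then the phase factors e^{-i(-1)α} and e^{-i(-1)γ}:
Half-angle: c=0.675945, s=0.736952. N=√(1·6·1·6)=6.000000
Admissible k: 0..1 (factorial args all ≥0)
  k=0: (−1)^0·6.0000/(6)·0.6759^4·0.7370^0 = +0.208759
  k=1: (−1)^1·6.0000/(2)·0.6759^2·0.7370^2 = -0.744428
d^2_{-1,-1}(1.6571) = +0.208759 -0.744428 = -0.535668
|D^2_{-1,-1}|² = |d^2_{-1,-1}(β)|² = (-0.535668)² = 0.286941 (the z-rotation phases have unit modulus)

P=0.2869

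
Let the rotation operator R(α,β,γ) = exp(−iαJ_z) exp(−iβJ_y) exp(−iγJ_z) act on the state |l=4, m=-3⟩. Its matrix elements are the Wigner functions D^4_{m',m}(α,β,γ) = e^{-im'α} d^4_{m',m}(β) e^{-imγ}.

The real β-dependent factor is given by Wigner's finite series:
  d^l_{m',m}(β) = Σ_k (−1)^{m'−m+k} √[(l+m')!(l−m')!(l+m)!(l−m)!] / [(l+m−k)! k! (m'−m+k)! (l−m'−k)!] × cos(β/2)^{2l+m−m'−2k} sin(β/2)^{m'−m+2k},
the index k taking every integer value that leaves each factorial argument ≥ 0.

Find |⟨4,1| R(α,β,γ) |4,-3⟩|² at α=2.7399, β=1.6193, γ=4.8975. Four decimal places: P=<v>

D^4_{1,-3}(2.7399,1.6193,4.8975) = e^{-i·1·2.7399}·d^4_{1,-3}(1.6193)·e^{-i·-3·4.8975}. Compute d first:
Half-angle: c=0.689752, s=0.724046. N=√(120·6·1·5040)=1904.940944
Admissible k: 0..1 (factorial args all ≥0)
  k=0: (−1)^4·1904.9409/(144)·0.6898^4·0.7240^4 = +0.822915
  k=1: (−1)^5·1904.9409/(240)·0.6898^2·0.7240^6 = -0.544067
d^4_{1,-3}(1.6193) = +0.822915 -0.544067 = +0.278848
|D^4_{1,-3}|² = |d^4_{1,-3}(β)|² = (+0.278848)² = 0.077756 (the z-rotation phases have unit modulus)

P=0.0778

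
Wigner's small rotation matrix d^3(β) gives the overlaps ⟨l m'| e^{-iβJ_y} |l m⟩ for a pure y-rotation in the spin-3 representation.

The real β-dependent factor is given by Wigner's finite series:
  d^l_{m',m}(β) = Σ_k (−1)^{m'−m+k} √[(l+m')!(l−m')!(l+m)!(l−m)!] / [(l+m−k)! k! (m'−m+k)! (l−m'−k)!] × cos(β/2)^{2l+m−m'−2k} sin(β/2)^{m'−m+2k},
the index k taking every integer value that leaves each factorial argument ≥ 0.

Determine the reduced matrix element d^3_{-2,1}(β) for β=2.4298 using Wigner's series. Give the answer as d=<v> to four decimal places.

d=-0.5769

d^3_{-2,1}(β=2.4298) via Wigner's sum:
c=cos(2.4298/2)=0.348431, s=sin(2.4298/2)=0.937335; N=√[1·120·24·2]=75.894664
k: max(0,(1)−(-2))=3 … min(3+(1),3−(-2))=4
  k=3: (−1)^0·75.8947/(12)·0.3484^3·0.9373^3 = +0.220325
  k=4: (−1)^1·75.8947/(24)·0.3484^1·0.9373^5 = -0.797241
d^3_{-2,1}(2.4298) = +0.220325 -0.797241 = -0.576916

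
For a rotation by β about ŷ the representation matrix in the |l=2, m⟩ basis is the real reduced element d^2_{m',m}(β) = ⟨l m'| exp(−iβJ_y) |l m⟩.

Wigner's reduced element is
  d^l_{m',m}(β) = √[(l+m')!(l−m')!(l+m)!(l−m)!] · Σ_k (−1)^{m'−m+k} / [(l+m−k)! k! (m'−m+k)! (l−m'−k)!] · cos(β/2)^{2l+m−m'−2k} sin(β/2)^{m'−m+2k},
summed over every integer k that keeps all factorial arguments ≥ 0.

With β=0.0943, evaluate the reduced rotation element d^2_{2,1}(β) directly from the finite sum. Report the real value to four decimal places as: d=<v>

d^2_{2,1}(β=0.0943) via Wigner's sum:
With c≡cos(β/2)=0.998889 and s≡sin(β/2)=0.047133, N=[24·1·6·1]^{1/2}=12.000000
Admissible k: 0..0 (factorial args all ≥0)
  k=0: (−1)^1·12.0000/(6)·0.9989^3·0.0471^1 = -0.093951
d^2_{2,1}(0.0943) = -0.093951

d=-0.0940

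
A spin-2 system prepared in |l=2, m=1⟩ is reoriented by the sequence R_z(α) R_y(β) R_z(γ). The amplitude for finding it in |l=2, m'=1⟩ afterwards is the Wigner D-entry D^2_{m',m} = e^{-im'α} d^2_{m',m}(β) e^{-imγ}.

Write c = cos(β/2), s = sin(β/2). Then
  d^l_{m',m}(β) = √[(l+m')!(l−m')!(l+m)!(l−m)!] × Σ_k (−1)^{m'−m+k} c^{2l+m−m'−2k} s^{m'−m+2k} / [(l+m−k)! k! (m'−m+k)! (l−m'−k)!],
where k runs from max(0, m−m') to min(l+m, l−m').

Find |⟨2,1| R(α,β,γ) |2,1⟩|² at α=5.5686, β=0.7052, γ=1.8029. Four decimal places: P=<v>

P=0.2121

D^2_{1,1}(5.5686,0.7052,1.8029) = e^{-i·1·5.5686}·d^2_{1,1}(0.7052)·e^{-i·1·1.8029}. Compute d first:
c=cos(0.7052/2)=0.938478, s=sin(0.7052/2)=0.345339; N=√[6·1·6·1]=6.000000
k∈{0,1} keeps every argument non-negative
  k=0: (−1)^0·6.0000/(6)·0.9385^4·0.3453^0 = +0.775705
  k=1: (−1)^1·6.0000/(2)·0.9385^2·0.3453^2 = -0.315109
d^2_{1,1}(0.7052) = +0.775705 -0.315109 = +0.460596
|D^2_{1,1}|² = |d^2_{1,1}(β)|² = (+0.460596)² = 0.212148 (the z-rotation phases have unit modulus)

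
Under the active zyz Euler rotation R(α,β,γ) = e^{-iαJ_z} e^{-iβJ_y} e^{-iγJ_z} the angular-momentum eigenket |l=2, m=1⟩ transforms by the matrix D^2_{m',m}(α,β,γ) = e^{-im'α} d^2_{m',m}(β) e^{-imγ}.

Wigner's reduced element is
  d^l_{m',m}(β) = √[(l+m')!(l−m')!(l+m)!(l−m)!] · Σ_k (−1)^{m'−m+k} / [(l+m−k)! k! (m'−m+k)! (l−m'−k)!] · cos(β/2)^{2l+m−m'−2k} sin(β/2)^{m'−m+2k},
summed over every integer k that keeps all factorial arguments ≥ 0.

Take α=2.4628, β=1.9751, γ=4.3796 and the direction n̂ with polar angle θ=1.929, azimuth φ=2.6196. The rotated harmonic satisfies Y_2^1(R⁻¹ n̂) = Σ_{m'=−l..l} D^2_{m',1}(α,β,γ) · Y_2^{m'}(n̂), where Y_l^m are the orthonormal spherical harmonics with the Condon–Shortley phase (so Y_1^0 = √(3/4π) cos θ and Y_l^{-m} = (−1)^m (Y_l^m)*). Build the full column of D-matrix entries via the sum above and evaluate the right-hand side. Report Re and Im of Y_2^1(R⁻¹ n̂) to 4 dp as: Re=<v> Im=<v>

Re=0.0952 Im=0.0665

Need the full column D^2_{m',1} for m'=−2..2 at α=2.4628, β=1.9751, γ=4.3796.
cos(β/2)=0.550736, sin(β/2)=0.834679
d^2_{-2,1}: single k=3 term ⇒ +0.640520;  D = +0.547394+0.332605i
d^2_{-1,1}: k∈[2..3] ⇒ +0.633940 -0.485376 = +0.148564;  D = -0.050384-0.139759i
d^2_{0,1}: k∈[1..2] ⇒ +0.341528 -0.784473 = -0.442945;  D = +0.144701-0.418643i
d^2_{1,1}: k∈[0..1] ⇒ +0.091997 -0.633940 = -0.541943;  D = -0.459390+0.287512i
d^2_{2,1}: single k=0 term ⇒ -0.278857;  D = +0.276865+0.033266i
Y_2^{m'}(θ=1.929,φ=2.6196) and Σ D·Y over m':
  (+0.5474+0.3326i)·(+0.1703+0.2929i)  (-0.0504-0.1398i)·(+0.2199+0.1265i)  (+0.1447-0.4186i)·(-0.1991+0.0000i)  (-0.4594+0.2875i)·(-0.2199+0.1265i)  (+0.2769+0.0333i)·(+0.1703-0.2929i)
Y_2^1(R⁻¹ n̂) = +0.095175+0.066476i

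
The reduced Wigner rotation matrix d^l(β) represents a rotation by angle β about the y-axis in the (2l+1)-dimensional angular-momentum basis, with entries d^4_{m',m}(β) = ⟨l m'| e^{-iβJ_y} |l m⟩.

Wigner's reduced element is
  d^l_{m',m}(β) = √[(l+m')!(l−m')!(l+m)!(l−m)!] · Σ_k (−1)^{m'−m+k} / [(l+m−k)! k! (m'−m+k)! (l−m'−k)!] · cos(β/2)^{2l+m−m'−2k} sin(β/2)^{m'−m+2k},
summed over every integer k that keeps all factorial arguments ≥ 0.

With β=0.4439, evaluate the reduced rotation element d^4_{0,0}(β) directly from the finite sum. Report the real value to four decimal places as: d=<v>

d^4_{0,0}(β=0.4439) via Wigner's sum:
With c≡cos(β/2)=0.975470 and s≡sin(β/2)=0.220132, N=[24·24·24·24]^{1/2}=576.000000
Admissible k: 0..4 (factorial args all ≥0)
  k=0: (−1)^0·576.0000/(576)·0.9755^8·0.2201^0 = +0.819807
  k=1: (−1)^1·576.0000/(36)·0.9755^6·0.2201^2 = -0.667991
  k=2: (−1)^2·576.0000/(16)·0.9755^4·0.2201^4 = +0.076541
  k=3: (−1)^3·576.0000/(36)·0.9755^2·0.2201^6 = -0.001732
  k=4: (−1)^4·576.0000/(576)·0.9755^0·0.2201^8 = +0.000006
d^4_{0,0}(0.4439) = +0.819807 -0.667991 +0.076541 -0.001732 +0.000006 = +0.226629

d=0.2266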